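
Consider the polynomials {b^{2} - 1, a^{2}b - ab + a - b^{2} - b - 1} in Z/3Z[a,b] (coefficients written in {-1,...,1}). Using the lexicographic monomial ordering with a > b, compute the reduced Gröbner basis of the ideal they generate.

G = {a^{2} + ab - a + b - 1, b^{2} - 1}

f_1 = b^{2} - 1, LT = b^{2}.
f_2 = a^{2}b - ab + a - b^{2} - b - 1, LT = a^{2}b.

S(f_1,f_2): lcm = a^{2}b^{2}. S = -a^{2} + ab^{2} - ab + b^{3} + b^{2} + b.
  leading term a^{2}: no divisor's leading term divides it; move -a^{2} to the remainder.
  leading term ab^{2}: subtract (a)·f_1 from ab^{2} - ab + b^{3} + b^{2} + b → -ab + a + b^{3} + b^{2} + b
  leading term ab: no divisor's leading term divides it; move -ab to the remainder.
  leading term a: no divisor's leading term divides it; move a to the remainder.
  leading term b^{3}: subtract (b)·f_1 from b^{3} + b^{2} + b → b^{2} - b
  leading term b^{2}: subtract (1)·f_1 from b^{2} - b → -b + 1
  leading term b: no divisor's leading term divides it; move -b to the remainder.
  leading term 1: no divisor's leading term divides it; move 1 to the remainder.
  remainder -a^{2} - ab + a - b + 1 ≠ 0; add g_3 = -a^{2} - ab + a - b + 1 to the basis.

The other S-polynomials (S(f_1,g_3), S(f_2,g_3)) all reduce to 0 modulo the current basis, so we have a Gröbner basis.
Inter-reduce: drop elements whose leading term is divisible by another's, tail-reduce, and make monic.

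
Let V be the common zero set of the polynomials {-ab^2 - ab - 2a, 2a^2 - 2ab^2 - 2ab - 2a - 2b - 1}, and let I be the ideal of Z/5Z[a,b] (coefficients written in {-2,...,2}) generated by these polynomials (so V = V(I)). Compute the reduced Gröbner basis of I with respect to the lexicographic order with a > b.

G = {a^2 + a - b + 2, ab^2 + ab + 2a, b^3 - b^2 + 1}

f_1 = -ab^2 - ab - 2a, LT = ab^2.
f_2 = 2a^2 - 2ab^2 - 2ab - 2a - 2b - 1, LT = a^2.

S(f_1,f_2): lcm = a^2b^2. S = a^2b + 2a^2 + ab^4 + ab^3 + ab^2 + b^3 - 2b^2.
  reduce S modulo (f_1, f_2):
  remainder b^3 - b^2 + 1 ≠ 0; add g_3 = b^3 - b^2 + 1 to the basis.

The other S-polynomials (S(f_1,g_3), S(f_2,g_3)) all reduce to 0 modulo the current basis, so we have a Gröbner basis.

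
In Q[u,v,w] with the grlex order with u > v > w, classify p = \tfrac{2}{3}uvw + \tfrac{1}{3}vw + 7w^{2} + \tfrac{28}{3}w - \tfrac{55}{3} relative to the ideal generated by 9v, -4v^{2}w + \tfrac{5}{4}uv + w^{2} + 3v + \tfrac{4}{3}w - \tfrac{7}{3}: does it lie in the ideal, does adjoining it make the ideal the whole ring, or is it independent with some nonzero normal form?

Adjoining \tfrac{2}{3}uvw + \tfrac{1}{3}vw + 7w^{2} + \tfrac{28}{3}w - \tfrac{55}{3} makes the ideal the whole ring: the system is inconsistent.

First compute the reduced Gröbner basis of I by Buchberger's algorithm.
f_1 = 9v, LT = v.
f_2 = -4v^{2}w + \tfrac{5}{4}uv + w^{2} + 3v + \tfrac{4}{3}w - \tfrac{7}{3}, LT = v^{2}w.

S(f_1,f_2): lcm = v^{2}w. S = \tfrac{5}{16}uv + \tfrac{1}{4}w^{2} + \tfrac{3}{4}v + \tfrac{1}{3}w - \tfrac{7}{12}.
  leading term uv: subtract (\tfrac{5}{144}u)·f_1 from \tfrac{5}{16}uv + \tfrac{1}{4}w^{2} + \tfrac{3}{4}v + \tfrac{1}{3}w - \tfrac{7}{12} → \tfrac{1}{4}w^{2} + \tfrac{3}{4}v + \tfrac{1}{3}w - \tfrac{7}{12}
  leading term w^{2}: no divisor's leading term divides it; move \tfrac{1}{4}w^{2} to the remainder.
  leading term v: subtract (\tfrac{1}{12})·f_1 from \tfrac{3}{4}v + \tfrac{1}{3}w - \tfrac{7}{12} → \tfrac{1}{3}w - \tfrac{7}{12}
  leading term w: no divisor's leading term divides it; move \tfrac{1}{3}w to the remainder.
  leading term 1: no divisor's leading term divides it; move -\tfrac{7}{12} to the remainder.
  remainder \tfrac{1}{4}w^{2} + \tfrac{1}{3}w - \tfrac{7}{12} ≠ 0; add h_3 = \tfrac{1}{4}w^{2} + \tfrac{1}{3}w - \tfrac{7}{12} to the basis.

The other S-polynomials (S(f_1,h_3), S(f_2,h_3)) all reduce to 0 modulo the current basis, so we have a Gröbner basis.
Inter-reduce: drop elements whose leading term is divisible by another's, tail-reduce, and make monic.
Reduced Gröbner basis: {w^{2} + \tfrac{4}{3}w - \tfrac{7}{3}, v}.
Label its elements g_1 = w^{2} + \tfrac{4}{3}w - \tfrac{7}{3}, g_2 = v.

Reduce p = \tfrac{2}{3}uvw + \tfrac{1}{3}vw + 7w^{2} + \tfrac{28}{3}w - \tfrac{55}{3} modulo G:
  leading term uvw: subtract (\tfrac{2}{3}uw)·g_2 from \tfrac{2}{3}uvw + \tfrac{1}{3}vw + 7w^{2} + \tfrac{28}{3}w - \tfrac{55}{3} → \tfrac{1}{3}vw + 7w^{2} + \tfrac{28}{3}w - \tfrac{55}{3}
  leading term vw: subtract (\tfrac{1}{3}w)·g_2 from \tfrac{1}{3}vw + 7w^{2} + \tfrac{28}{3}w - \tfrac{55}{3} → 7w^{2} + \tfrac{28}{3}w - \tfrac{55}{3}
  leading term w^{2}: subtract (7)·g_1 from 7w^{2} + \tfrac{28}{3}w - \tfrac{55}{3} → -2
  leading term 1: no divisor's leading term divides it; move -2 to the remainder.
  normal form = -2.
The normal form is nonzero, so p ∉ I. Since p minus its normal form lies in I, I + (p) = I + (r) where r = -2; decide whether this ideal is the whole ring.
Here r = -2 is a nonzero constant, hence a unit: 1 ∈ I + (p), the Gröbner basis of I + (p) is {1}, and the enlarged system has no common solution — adjoining p is inconsistent.

The remainder on division by a Gröbner basis is unique — it is the normal form.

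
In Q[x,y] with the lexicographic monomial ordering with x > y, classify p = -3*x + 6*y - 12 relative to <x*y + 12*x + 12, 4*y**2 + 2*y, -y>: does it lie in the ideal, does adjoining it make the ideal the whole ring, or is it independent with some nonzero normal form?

First compute the reduced Gröbner basis of I by Buchberger's algorithm.
f_1 = x*y + 12*x + 12, LT = x*y.
f_2 = 4*y**2 + 2*y, LT = y**2.
f_3 = -y, LT = y.

S(f_1,f_2): lcm = x*y**2. S = 23/2*x*y + 12*y.
  leading term x*y: subtract (23/2)·f_1 from 23/2*x*y + 12*y → -138*x + 12*y - 138
  leading term x: no divisor's leading term divides it; move -138*x to the remainder.
  leading term y: subtract (-12)·f_3 from 12*y - 138 → -138
  leading term 1: no divisor's leading term divides it; move -138 to the remainder.
  remainder -138*x - 138 ≠ 0; add h_4 = -138*x - 138 to the basis.

S(f_1,f_3): lcm = x*y. S = 12*x + 12.
  leading term x: subtract (-2/23)·h_4 from 12*x + 12 → 0
  remainder 0.

S(f_2,f_3): lcm = y**2. S = 1/2*y.
  leading term y: subtract (-1/2)·f_3 from 1/2*y → 0
  remainder 0.

S(f_1,h_4): lcm = x*y. S = 12*x - y + 12.
  leading term x: subtract (-2/23)·h_4 from 12*x - y + 12 → -y
  leading term y: subtract (1)·f_3 from -y → 0
  remainder 0.

S(f_2,h_4): leading monomials are coprime, so the S-polynomial reduces to 0 (Buchberger's first criterion).
S(f_3,h_4): leading monomials are coprime, so the S-polynomial reduces to 0 (Buchberger's first criterion).
Every S-polynomial of the final basis reduces to 0, so we have a Gröbner basis.
Inter-reduce: drop elements whose leading term is divisible by another's, tail-reduce, and make monic.
Reduced Gröbner basis: {x + 1, y}.
Label its elements g_1 = x + 1, g_2 = y.

Reduce p = -3*x + 6*y - 12 modulo G:
  leading term x: subtract (-3)·g_1 from -3*x + 6*y - 12 → 6*y - 9
  leading term y: subtract (6)·g_2 from 6*y - 9 → -9
  leading term 1: no divisor's leading term divides it; move -9 to the remainder.
  normal form = -9.
The normal form is nonzero, so p ∉ I. Since p minus its normal form lies in I, I + (p) = I + (r) where r = -9; decide whether this ideal is the whole ring.
Here r = -9 is a nonzero constant, hence a unit: 1 ∈ I + (p), the Gröbner basis of I + (p) is {1}, and the enlarged system has no common solution — adjoining p is inconsistent.

Adjoining -3*x + 6*y - 12 makes the ideal the whole ring: the system is inconsistent.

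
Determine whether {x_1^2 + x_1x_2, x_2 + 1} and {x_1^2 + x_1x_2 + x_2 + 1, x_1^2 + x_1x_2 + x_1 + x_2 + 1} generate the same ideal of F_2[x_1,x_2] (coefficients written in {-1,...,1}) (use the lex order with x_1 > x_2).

No, the ideals differ.

Since reduced Gröbner bases are canonical representatives of ideals under a given ordering, it suffices to compute and compare them.
Buchberger on the first generating set:
f_1 = x_1^2 + x_1x_2, LT = x_1^2.
f_2 = x_2 + 1, LT = x_2.

The S-polynomials (S(f_1,f_2)) all reduce to 0 modulo the current basis, so we have a Gröbner basis.
Inter-reduce: drop elements whose leading term is divisible by another's, tail-reduce, and make monic.
Reduced Gröbner basis: {x_1^2 + x_1, x_2 + 1}.

Buchberger on the second generating set:
h_1 = x_1^2 + x_1x_2 + x_2 + 1, LT = x_1^2.
h_2 = x_1^2 + x_1x_2 + x_1 + x_2 + 1, LT = x_1^2.

S(h_1,h_2): lcm = x_1^2. S = x_1.
  reduce S modulo (h_1, h_2):
  remainder x_1 ≠ 0; add k_3 = x_1 to the basis.

S(h_1,k_3): lcm = x_1^2. S = x_1x_2 + x_2 + 1.
  reduce S modulo (h_1, h_2, k_3):
  remainder x_2 + 1 ≠ 0; add k_4 = x_2 + 1 to the basis.

The other S-polynomials (S(h_2,k_3), S(h_1,k_4), S(h_2,k_4), S(k_3,k_4)) all reduce to 0 modulo the current basis, so we have a Gröbner basis.
Inter-reduce: drop elements whose leading term is divisible by another's, tail-reduce, and make monic.
Reduced Gröbner basis: {x_1, x_2 + 1}.

Since the reduced bases disagree, the two ideals are not the same.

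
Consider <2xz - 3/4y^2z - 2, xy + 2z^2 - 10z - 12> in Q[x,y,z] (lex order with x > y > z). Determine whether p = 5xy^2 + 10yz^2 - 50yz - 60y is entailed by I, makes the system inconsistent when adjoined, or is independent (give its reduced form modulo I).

First compute the reduced Gröbner basis of I by Buchberger's algorithm.
f_1 = 2xz - 3/4y^2z - 2, LT = xz.
f_2 = xy + 2z^2 - 10z - 12, LT = xy.

S(f_1,f_2): lcm = xyz. S = -3/8y^3z - y - 2z^3 + 10z^2 + 12z.
  leading term y^3z: no divisor's leading term divides it; move -3/8y^3z to the remainder.
  leading term y: no divisor's leading term divides it; move -y to the remainder.
  leading term z^3: no divisor's leading term divides it; move -2z^3 to the remainder.
  leading term z^2: no divisor's leading term divides it; move 10z^2 to the remainder.
  leading term z: no divisor's leading term divides it; move 12z to the remainder.
  remainder -3/8y^3z - y - 2z^3 + 10z^2 + 12z ≠ 0; add h_3 = -3/8y^3z - y - 2z^3 + 10z^2 + 12z to the basis.

S(f_1,h_3): lcm = xy^3z. S = -8/3xy - 16/3xz^3 + 80/3xz^2 + 32xz - 3/8y^5z - y^3.
  leading term xy: subtract (-8/3)·f_2 from -8/3xy - 16/3xz^3 + 80/3xz^2 + 32xz - 3/8y^5z - y^3 → -16/3xz^3 + 80/3xz^2 + 32xz - 3/8y^5z - y^3 + 16/3z^2 - 80/3z - 32
  leading term xz^3: subtract (-8/3z^2)·f_1 from -16/3xz^3 + 80/3xz^2 + 32xz - 3/8y^5z - y^3 + 16/3z^2 - 80/3z - 32 → 80/3xz^2 + 32xz - 3/8y^5z - y^3 - 2y^2z^3 - 80/3z - 32
  leading term xz^2: subtract (40/3z)·f_1 from 80/3xz^2 + 32xz - 3/8y^5z - y^3 - 2y^2z^3 - 80/3z - 32 → 32xz - 3/8y^5z - y^3 - 2y^2z^3 + 10y^2z^2 - 32
  leading term xz: subtract (16)·f_1 from 32xz - 3/8y^5z - y^3 - 2y^2z^3 + 10y^2z^2 - 32 → -3/8y^5z - y^3 - 2y^2z^3 + 10y^2z^2 + 12y^2z
  leading term y^5z: subtract (y^2)·h_3 from -3/8y^5z - y^3 - 2y^2z^3 + 10y^2z^2 + 12y^2z → 0
  remainder 0.

S(f_2,h_3): lcm = xy^3z. S = -8/3xy - 16/3xz^3 + 80/3xz^2 + 32xz + 2y^2z^3 - 10y^2z^2 - 12y^2z.
  leading term xy: subtract (-8/3)·f_2 from -8/3xy - 16/3xz^3 + 80/3xz^2 + 32xz + 2y^2z^3 - 10y^2z^2 - 12y^2z → -16/3xz^3 + 80/3xz^2 + 32xz + 2y^2z^3 - 10y^2z^2 - 12y^2z + 16/3z^2 - 80/3z - 32
  leading term xz^3: subtract (-8/3z^2)·f_1 from -16/3xz^3 + 80/3xz^2 + 32xz + 2y^2z^3 - 10y^2z^2 - 12y^2z + 16/3z^2 - 80/3z - 32 → 80/3xz^2 + 32xz - 10y^2z^2 - 12y^2z - 80/3z - 32
  leading term xz^2: subtract (40/3z)·f_1 from 80/3xz^2 + 32xz - 10y^2z^2 - 12y^2z - 80/3z - 32 → 32xz - 12y^2z - 32
  leading term xz: subtract (16)·f_1 from 32xz - 12y^2z - 32 → 0
  remainder 0.

Every S-polynomial of the final basis reduces to 0, so we have a Gröbner basis.
Inter-reduce: drop elements whose leading term is divisible by another's, tail-reduce, and make monic.
Reduced Gröbner basis: {xy + 2z^2 - 10z - 12, xz - 3/8y^2z - 1, y^3z + 8/3y + 16/3z^3 - 80/3z^2 - 32z}.
Label its elements g_1 = xy + 2z^2 - 10z - 12, g_2 = xz - 3/8y^2z - 1, g_3 = y^3z + 8/3y + 16/3z^3 - 80/3z^2 - 32z.

Reduce p = 5xy^2 + 10yz^2 - 50yz - 60y modulo G:
  leading term xy^2: subtract (5y)·g_1 from 5xy^2 + 10yz^2 - 50yz - 60y → 0
  normal form = 0.
Since the normal form is 0, p ∈ I.

The remainder on division by a Gröbner basis is unique — it is the normal form.

5xy^2 + 10yz^2 - 50yz - 60y lies in I (it reduces to 0).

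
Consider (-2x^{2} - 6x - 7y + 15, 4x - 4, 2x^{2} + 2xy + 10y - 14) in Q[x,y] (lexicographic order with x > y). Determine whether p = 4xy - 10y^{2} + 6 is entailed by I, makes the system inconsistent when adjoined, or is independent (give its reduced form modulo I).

First compute the reduced Gröbner basis of I by Buchberger's algorithm.
f_1 = -2x^{2} - 6x - 7y + 15, LT = x^{2}.
f_2 = 4x - 4, LT = x.
f_3 = 2x^{2} + 2xy + 10y - 14, LT = x^{2}.

S(f_1,f_2): lcm = x^{2}. S = 4x + \tfrac{7}{2}y - \tfrac{15}{2}.
  leading term x: subtract (1)·f_2 from 4x + \tfrac{7}{2}y - \tfrac{15}{2} → \tfrac{7}{2}y - \tfrac{7}{2}
  leading term y: no divisor's leading term divides it; move \tfrac{7}{2}y to the remainder.
  leading term 1: no divisor's leading term divides it; move -\tfrac{7}{2} to the remainder.
  remainder \tfrac{7}{2}y - \tfrac{7}{2} ≠ 0; add h_4 = \tfrac{7}{2}y - \tfrac{7}{2} to the basis.

The other S-polynomials (S(f_1,f_3), S(f_2,f_3), S(f_1,h_4), S(f_2,h_4), S(f_3,h_4)) all reduce to 0 modulo the current basis, so we have a Gröbner basis.
Inter-reduce: drop elements whose leading term is divisible by another's, tail-reduce, and make monic.
Reduced Gröbner basis: {x - 1, y - 1}.
Label its elements g_1 = x - 1, g_2 = y - 1.

Reduce p = 4xy - 10y^{2} + 6 modulo G:
  leading term xy: subtract (4y)·g_1 from 4xy - 10y^{2} + 6 → -10y^{2} + 4y + 6
  leading term y^{2}: subtract (-10y)·g_2 from -10y^{2} + 4y + 6 → -6y + 6
  leading term y: subtract (-6)·g_2 from -6y + 6 → 0
  normal form = 0.
Since the normal form is 0, p ∈ I.

The remainder on division by a Gröbner basis is unique — it is the normal form.

4xy - 10y^{2} + 6 lies in I (it reduces to 0).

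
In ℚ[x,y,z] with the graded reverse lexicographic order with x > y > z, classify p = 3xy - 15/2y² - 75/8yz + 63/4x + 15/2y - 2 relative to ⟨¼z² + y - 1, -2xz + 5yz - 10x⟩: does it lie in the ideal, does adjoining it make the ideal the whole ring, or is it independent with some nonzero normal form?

First compute the reduced Gröbner basis of I by Buchberger's algorithm.
f_1 = ¼z² + y - 1, LT = z².
f_2 = -2xz + 5yz - 10x, LT = xz.

S(f_1,f_2): lcm = xz². S = 5/2yz² + 4xy - 5xz - 4x.
  reduce S modulo (f_1, f_2):
  remainder 4xy - 10y² - 25/2yz + 21x + 10y ≠ 0; add h_3 = 4xy - 10y² - 25/2yz + 21x + 10y to the basis.

The other S-polynomials (S(f_1,h_3), S(f_2,h_3)) all reduce to 0 modulo the current basis, so we have a Gröbner basis.
Inter-reduce: drop elements whose leading term is divisible by another's, tail-reduce, and make monic.
Reduced Gröbner basis: {xy - 5/2y² - 25/8yz + 21/4x + 5/2y, xz - 5/2yz + 5x, z² + 4y - 4}.
Label its elements g_1 = xy - 5/2y² - 25/8yz + 21/4x + 5/2y, g_2 = xz - 5/2yz + 5x, g_3 = z² + 4y - 4.

Reduce p = 3xy - 15/2y² - 75/8yz + 63/4x + 15/2y - 2 modulo G:
  leading term xy: subtract (3)·g_1 from 3xy - 15/2y² - 75/8yz + 63/4x + 15/2y - 2 → -2
  leading term 1: no divisor's leading term divides it; move -2 to the remainder.
  normal form = -2.
The normal form is nonzero, so p ∉ I. Since p minus its normal form lies in I, I + (p) = I + (r) where r = -2; decide whether this ideal is the whole ring.
Here r = -2 is a nonzero constant, hence a unit: 1 ∈ I + (p), the Gröbner basis of I + (p) is {1}, and the enlarged system has no common solution — adjoining p is inconsistent.

Adjoining 3xy - 15/2y² - 75/8yz + 63/4x + 15/2y - 2 makes the ideal the whole ring: the system is inconsistent.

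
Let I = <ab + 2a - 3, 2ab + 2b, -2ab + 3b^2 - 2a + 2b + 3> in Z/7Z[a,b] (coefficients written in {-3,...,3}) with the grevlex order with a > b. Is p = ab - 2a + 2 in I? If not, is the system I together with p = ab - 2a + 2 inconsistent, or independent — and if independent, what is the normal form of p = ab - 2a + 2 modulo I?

First compute the reduced Gröbner basis of I by Buchberger's algorithm.
f_1 = ab + 2a - 3, LT = ab.
f_2 = 2ab + 2b, LT = ab.
f_3 = -2ab + 3b^2 - 2a + 2b + 3, LT = ab.

S(f_1,f_2): lcm = ab. S = 2a - b - 3.
  reduce S modulo (f_1, f_2, f_3):
  remainder 2a - b - 3 ≠ 0; add h_4 = 2a - b - 3 to the basis.

S(f_1,f_3): lcm = ab. S = -2b^2 + a + b + 2.
  reduce S modulo (f_1, f_2, f_3, h_4):
  remainder -2b^2 - 2b ≠ 0; add h_5 = -2b^2 - 2b to the basis.

S(f_1,h_4): lcm = ab. S = -3b^2 + 2a - 2b - 3.
  reduce S modulo (f_1, f_2, f_3, h_4, h_5):
  remainder 2b ≠ 0; add h_6 = 2b to the basis.

The other S-polynomials (S(f_2,f_3), S(f_2,h_4), S(f_3,h_4), S(f_1,h_5), S(f_2,h_5), S(f_3,h_5), S(h_4,h_5), S(f_1,h_6), S(f_2,h_6), S(f_3,h_6), S(h_4,h_6), S(h_5,h_6)) all reduce to 0 modulo the current basis, so we have a Gröbner basis.
Inter-reduce: drop elements whose leading term is divisible by another's, tail-reduce, and make monic.
Reduced Gröbner basis: {a + 2, b}.
Label its elements g_1 = a + 2, g_2 = b.

Reduce p = ab - 2a + 2 modulo G:
  leading term ab: subtract (b)·g_1 from ab - 2a + 2 → -2a - 2b + 2
  leading term a: subtract (-2)·g_1 from -2a - 2b + 2 → -2b - 1
  leading term b: subtract (-2)·g_2 from -2b - 1 → -1
  leading term 1: no divisor's leading term divides it; move -1 to the remainder.
  normal form = -1.
The normal form is nonzero, so p ∉ I. Since p minus its normal form lies in I, I + (p) = I + (r) where r = -1; decide whether this ideal is the whole ring.
Here r = -1 is a nonzero constant, hence a unit: 1 ∈ I + (p), the Gröbner basis of I + (p) is {1}, and the enlarged system has no common solution — adjoining p is inconsistent.

Adjoining ab - 2a + 2 makes the ideal the whole ring: the system is inconsistent.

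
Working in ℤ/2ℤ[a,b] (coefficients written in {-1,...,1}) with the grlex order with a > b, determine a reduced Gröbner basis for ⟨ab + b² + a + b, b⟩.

f_1 = ab + b² + a + b, LT = ab.
f_2 = b, LT = b.

S(f_1,f_2): lcm = ab. S = b² + a + b.
  leading term b²: subtract (b)·f_2 from b² + a + b → a + b
  leading term a: no divisor's leading term divides it; move a to the remainder.
  leading term b: subtract (1)·f_2 from b → 0
  remainder a ≠ 0; add g_3 = a to the basis.

The other S-polynomials (S(f_1,g_3), S(f_2,g_3)) all reduce to 0 modulo the current basis, so we have a Gröbner basis.
Inter-reduce: drop elements whose leading term is divisible by another's, tail-reduce, and make monic.

G = {a, b}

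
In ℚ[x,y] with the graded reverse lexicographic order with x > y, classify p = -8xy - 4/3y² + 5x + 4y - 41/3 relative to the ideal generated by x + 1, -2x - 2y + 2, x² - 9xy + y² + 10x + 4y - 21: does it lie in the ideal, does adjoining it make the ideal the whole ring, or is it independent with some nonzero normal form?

First compute the reduced Gröbner basis of I by Buchberger's algorithm.
f_1 = x + 1, LT = x.
f_2 = -2x - 2y + 2, LT = x.
f_3 = x² - 9xy + y² + 10x + 4y - 21, LT = x².

S(f_1,f_2): lcm = x. S = -y + 2.
  leading term y: no divisor's leading term divides it; move -y to the remainder.
  leading term 1: no divisor's leading term divides it; move 2 to the remainder.
  remainder -y + 2 ≠ 0; add h_4 = -y + 2 to the basis.

S(f_1,f_3): lcm = x². S = 9xy - y² - 9x - 4y + 21.
  leading term xy: subtract (9y)·f_1 from 9xy - y² - 9x - 4y + 21 → -y² - 9x - 13y + 21
  leading term y²: subtract (y)·h_4 from -y² - 9x - 13y + 21 → -9x - 15y + 21
  leading term x: subtract (-9)·f_1 from -9x - 15y + 21 → -15y + 30
  leading term y: subtract (15)·h_4 from -15y + 30 → 0
  remainder 0.

S(f_2,f_3): lcm = x². S = 10xy - y² - 11x - 4y + 21.
  leading term xy: subtract (10y)·f_1 from 10xy - y² - 11x - 4y + 21 → -y² - 11x - 14y + 21
  leading term y²: subtract (y)·h_4 from -y² - 11x - 14y + 21 → -11x - 16y + 21
  leading term x: subtract (-11)·f_1 from -11x - 16y + 21 → -16y + 32
  leading term y: subtract (16)·h_4 from -16y + 32 → 0
  remainder 0.

S(f_1,h_4): leading monomials are coprime, so the S-polynomial reduces to 0 (Buchberger's first criterion).
S(f_2,h_4): leading monomials are coprime, so the S-polynomial reduces to 0 (Buchberger's first criterion).
S(f_3,h_4): leading monomials are coprime, so the S-polynomial reduces to 0 (Buchberger's first criterion).
Every S-polynomial of the final basis reduces to 0, so we have a Gröbner basis.
Inter-reduce: drop elements whose leading term is divisible by another's, tail-reduce, and make monic.
Reduced Gröbner basis: {x + 1, y - 2}.
Label its elements g_1 = x + 1, g_2 = y - 2.

Reduce p = -8xy - 4/3y² + 5x + 4y - 41/3 modulo G:
  leading term xy: subtract (-8y)·g_1 from -8xy - 4/3y² + 5x + 4y - 41/3 → -4/3y² + 5x + 12y - 41/3
  leading term y²: subtract (-4/3y)·g_2 from -4/3y² + 5x + 12y - 41/3 → 5x + 28/3y - 41/3
  leading term x: subtract (5)·g_1 from 5x + 28/3y - 41/3 → 28/3y - 56/3
  leading term y: subtract (28/3)·g_2 from 28/3y - 56/3 → 0
  normal form = 0.
Since the normal form is 0, p ∈ I.

-8xy - 4/3y² + 5x + 4y - 41/3 lies in I (it reduces to 0).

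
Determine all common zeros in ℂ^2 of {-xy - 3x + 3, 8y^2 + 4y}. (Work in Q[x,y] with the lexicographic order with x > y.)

Compute a lex Gröbner basis by Buchberger's algorithm.
f_1 = -xy - 3x + 3, LT = xy.
f_2 = 8y^2 + 4y, LT = y^2.

S(f_1,f_2): lcm = xy^2. S = 5/2xy - 3y.
  leading term xy: subtract (-5/2)·f_1 from 5/2xy - 3y → -15/2x - 3y + 15/2
  leading term x: no divisor's leading term divides it; move -15/2x to the remainder.
  leading term y: no divisor's leading term divides it; move -3y to the remainder.
  leading term 1: no divisor's leading term divides it; move 15/2 to the remainder.
  remainder -15/2x - 3y + 15/2 ≠ 0; add h_3 = -15/2x - 3y + 15/2 to the basis.

S(f_1,h_3): lcm = xy. S = 3x - 2/5y^2 + y - 3.
  leading term x: subtract (-2/5)·h_3 from 3x - 2/5y^2 + y - 3 → -2/5y^2 - 1/5y
  leading term y^2: subtract (-1/20)·f_2 from -2/5y^2 - 1/5y → 0
  remainder 0.

S(f_2,h_3): leading monomials are coprime, so the S-polynomial reduces to 0 (Buchberger's first criterion).
Every S-polynomial of the final basis reduces to 0, so we have a Gröbner basis.
Inter-reduce: drop elements whose leading term is divisible by another's, tail-reduce, and make monic.
Reduced Gröbner basis: {x + 2/5y - 1, y^2 + 1/2y}.

From the last basis element, y^2 + 1/2y = 0, so y takes values in {-1/2, 0}. Each choice, substituted upward through the basis, yields the corresponding point(s) of the solution set.
  y = -1/2: the earlier basis element becomes x - 6/5 = 0, giving x = 6/5 — point (6/5, -1/2).
  y = 0: the earlier basis element becomes x - 1 = 0, giving x = 1 — point (1, 0).
A lex Gröbner basis triangularizes the system, enabling back-substitution.

{(6/5, -1/2), (1, 0)}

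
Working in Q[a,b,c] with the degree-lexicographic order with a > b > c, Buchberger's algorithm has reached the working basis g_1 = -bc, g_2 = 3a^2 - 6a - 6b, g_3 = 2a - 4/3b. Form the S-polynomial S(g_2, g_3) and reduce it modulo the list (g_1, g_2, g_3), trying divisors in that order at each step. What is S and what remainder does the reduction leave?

S(g_2, g_3) = 2/3ab - 2a - 2b; remainder on division = 4/9b^2 - 10/3b.

lcm(LM(g_2), LM(g_3)) = a^2.
S = (lcm/LT(g_2))·g_2 − (lcm/LT(g_3))·g_3 = 2/3ab - 2a - 2b.
Reduce S modulo (g_1, g_2, g_3) in that order:
  leading term ab: subtract (1/3b)·g_3 from 2/3ab - 2a - 2b → 4/9b^2 - 2a - 2b
  leading term b^2: no divisor's leading term divides it; move 4/9b^2 to the remainder.
  leading term a: subtract (-1)·g_3 from -2a - 2b → -10/3b
  leading term b: no divisor's leading term divides it; move -10/3b to the remainder.
The remainder 4/9b^2 - 10/3b is nonzero, so it would be added as the next basis element.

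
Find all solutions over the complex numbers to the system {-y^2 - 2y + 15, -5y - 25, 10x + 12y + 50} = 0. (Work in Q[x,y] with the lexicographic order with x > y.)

Compute a lex Gröbner basis by Buchberger's algorithm.
f_1 = -y^2 - 2y + 15, LT = y^2.
f_2 = -5y - 25, LT = y.
f_3 = 10x + 12y + 50, LT = x.

The S-polynomials (S(f_1,f_2), S(f_1,f_3), S(f_2,f_3)) all reduce to 0 modulo the current basis, so we have a Gröbner basis.
Inter-reduce: drop elements whose leading term is divisible by another's, tail-reduce, and make monic.
Reduced Gröbner basis: {x - 1, y + 5}.

From the last basis element, y + 5 = 0, so y takes values in {-5}. Each choice, substituted upward through the basis, yields the corresponding point(s) of the solution set.
  y = -5: the earlier basis element becomes x - 1 = 0, giving x = 1 — point (1, -5).
Each listed point satisfies every original equation (direct substitution).

{(1, -5)}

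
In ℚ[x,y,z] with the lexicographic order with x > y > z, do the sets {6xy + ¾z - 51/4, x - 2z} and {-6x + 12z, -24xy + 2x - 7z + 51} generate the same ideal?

Yes, the ideals are equal.

For a fixed monomial order, each ideal has a unique reduced Gröbner basis; comparing bases decides equality.
Buchberger on the first generating set:
f_1 = 6xy + ¾z - 51/4, LT = xy.
f_2 = x - 2z, LT = x.

S(f_1,f_2): lcm = xy. S = 2yz + ⅛z - 17/8.
  reduce S modulo (f_1, f_2):
  remainder 2yz + ⅛z - 17/8 ≠ 0; add g_3 = 2yz + ⅛z - 17/8 to the basis.

The other S-polynomials (S(f_1,g_3), S(f_2,g_3)) all reduce to 0 modulo the current basis, so we have a Gröbner basis.
Inter-reduce: drop elements whose leading term is divisible by another's, tail-reduce, and make monic.
Reduced Gröbner basis: {x - 2z, yz + 1/16z - 17/16}.

Buchberger on the second generating set:
h_1 = -6x + 12z, LT = x.
h_2 = -24xy + 2x - 7z + 51, LT = xy.

S(h_1,h_2): lcm = xy. S = 1/12x - 2yz - 7/24z + 17/8.
  reduce S modulo (h_1, h_2):
  remainder -2yz - ⅛z + 17/8 ≠ 0; add k_3 = -2yz - ⅛z + 17/8 to the basis.

The other S-polynomials (S(h_1,k_3), S(h_2,k_3)) all reduce to 0 modulo the current basis, so we have a Gröbner basis.
Inter-reduce: drop elements whose leading term is divisible by another's, tail-reduce, and make monic.
Reduced Gröbner basis: {x - 2z, yz + 1/16z - 17/16}.

The two bases agree; hence the ideals are identical.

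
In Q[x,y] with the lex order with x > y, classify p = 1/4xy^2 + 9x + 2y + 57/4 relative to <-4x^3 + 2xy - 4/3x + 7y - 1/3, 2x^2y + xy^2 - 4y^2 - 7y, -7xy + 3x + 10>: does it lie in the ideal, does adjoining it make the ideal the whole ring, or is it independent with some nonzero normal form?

Adjoining 1/4xy^2 + 9x + 2y + 57/4 makes the ideal the whole ring: the system is inconsistent.

First compute the reduced Gröbner basis of I by Buchberger's algorithm.
f_1 = -4x^3 + 2xy - 4/3x + 7y - 1/3, LT = x^3.
f_2 = 2x^2y + xy^2 - 4y^2 - 7y, LT = x^2y.
f_3 = -7xy + 3x + 10, LT = xy.

S(f_1,f_2): lcm = x^3y. S = -1/2x^2y^2 + 3/2xy^2 + 23/6xy - 7/4y^2 + 1/12y.
  reduce S modulo (f_1, f_2, f_3):
  remainder 2659/1372x - y^3 - 22/7y^2 + 1399/588y + 13295/2058 ≠ 0; add h_4 = 2659/1372x - y^3 - 22/7y^2 + 1399/588y + 13295/2058 to the basis.

S(f_1,f_3): lcm = x^3y. S = 3/7x^3 + 10/7x^2 - 1/2xy^2 + 1/3xy - 7/4y^2 + 1/12y.
  reduce S modulo (f_1, f_2, f_3, h_4):
  remainder -55050520/21210843y^3 - 751197181/84843372y^2 + 8957514035/890855406y + 4111/252 ≠ 0; add h_5 = -55050520/21210843y^3 - 751197181/84843372y^2 + 8957514035/890855406y + 4111/252 to the basis.

S(f_2,f_3): lcm = x^2y. S = 3/7x^2 + 1/2xy^2 + 10/7x - 2y^2 - 7/2y.
  reduce S modulo (f_1, f_2, f_3, h_4, h_5):
  remainder -3787639/2246960y^2 - 18152031/11010104y + 4074001/110101040 ≠ 0; add h_6 = -3787639/2246960y^2 - 18152031/11010104y + 4074001/110101040 to the basis.

S(f_1,h_4): lcm = x^3. S = 1372/2659x^2y^3 + 4312/2659x^2y^2 - 9793/7977x^2y - 10/3x^2 - 1/2xy + 1/3x - 7/4y + 1/12.
  reduce S modulo (f_1, f_2, f_3, h_4, h_5, h_6):
  remainder 364151658651052/46915086717513y + 364151658651052/46915086717513 ≠ 0; add h_7 = 364151658651052/46915086717513y + 364151658651052/46915086717513 to the basis.

The other S-polynomials (S(f_2,h_4), S(f_3,h_4), S(f_1,h_5), S(f_2,h_5), S(f_3,h_5), S(h_4,h_5), S(f_1,h_6), S(f_2,h_6), S(f_3,h_6), S(h_4,h_6), S(h_5,h_6), S(f_1,h_7), S(f_2,h_7), S(f_3,h_7), S(h_4,h_7), S(h_5,h_7), S(h_6,h_7)) all reduce to 0 modulo the current basis, so we have a Gröbner basis.
Inter-reduce: drop elements whose leading term is divisible by another's, tail-reduce, and make monic.
Reduced Gröbner basis: {x + 1, y + 1}.
Label its elements g_1 = x + 1, g_2 = y + 1.

Reduce p = 1/4xy^2 + 9x + 2y + 57/4 modulo G:
  leading term xy^2: subtract (1/4y^2)·g_1 from 1/4xy^2 + 9x + 2y + 57/4 → 9x - 1/4y^2 + 2y + 57/4
  leading term x: subtract (9)·g_1 from 9x - 1/4y^2 + 2y + 57/4 → -1/4y^2 + 2y + 21/4
  leading term y^2: subtract (-1/4y)·g_2 from -1/4y^2 + 2y + 21/4 → 9/4y + 21/4
  leading term y: subtract (9/4)·g_2 from 9/4y + 21/4 → 3
  leading term 1: no divisor's leading term divides it; move 3 to the remainder.
  normal form = 3.
The normal form is nonzero, so p ∉ I. Since p minus its normal form lies in I, I + (p) = I + (r) where r = 3; decide whether this ideal is the whole ring.
Here r = 3 is a nonzero constant, hence a unit: 1 ∈ I + (p), the Gröbner basis of I + (p) is {1}, and the enlarged system has no common solution — adjoining p is inconsistent.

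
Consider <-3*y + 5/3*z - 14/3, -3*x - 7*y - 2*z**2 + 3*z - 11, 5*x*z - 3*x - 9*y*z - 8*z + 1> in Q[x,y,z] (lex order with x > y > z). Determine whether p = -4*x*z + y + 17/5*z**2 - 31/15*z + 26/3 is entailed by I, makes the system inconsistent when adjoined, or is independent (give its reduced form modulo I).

Adjoining -4*x*z + y + 17/5*z**2 - 31/15*z + 26/3 makes the ideal the whole ring: the system is inconsistent.

First compute the reduced Gröbner basis of I by Buchberger's algorithm.
f_1 = -3*y + 5/3*z - 14/3, LT = y.
f_2 = -3*x - 7*y - 2*z**2 + 3*z - 11, LT = x.
f_3 = 5*x*z - 3*x - 9*y*z - 8*z + 1, LT = x*z.

S(f_2,f_3): lcm = x*z. S = 3/5*x + 62/15*y*z + 2/3*z**3 - z**2 + 79/15*z - 1/5.
  reduce S modulo (f_1, f_2, f_3):
  remainder 2/3*z**3 + 121/135*z**2 - 181/135*z - 2/9 ≠ 0; add h_4 = 2/3*z**3 + 121/135*z**2 - 181/135*z - 2/9 to the basis.

The other S-polynomials (S(f_1,f_2), S(f_1,f_3), S(f_1,h_4), S(f_2,h_4), S(f_3,h_4)) all reduce to 0 modulo the current basis, so we have a Gröbner basis.
Inter-reduce: drop elements whose leading term is divisible by another's, tail-reduce, and make monic.
Reduced Gröbner basis: {x + 2/3*z**2 + 8/27*z + 1/27, y - 5/9*z + 14/9, z**3 + 121/90*z**2 - 181/90*z - 1/3}.
Label its elements g_1 = x + 2/3*z**2 + 8/27*z + 1/27, g_2 = y - 5/9*z + 14/9, g_3 = z**3 + 121/90*z**2 - 181/90*z - 1/3.

Reduce p = -4*x*z + y + 17/5*z**2 - 31/15*z + 26/3 modulo G:
  leading term x*z: subtract (-4*z)·g_1 from -4*x*z + y + 17/5*z**2 - 31/15*z + 26/3 → y + 8/3*z**3 + 619/135*z**2 - 259/135*z + 26/3
  leading term y: subtract (1)·g_2 from y + 8/3*z**3 + 619/135*z**2 - 259/135*z + 26/3 → 8/3*z**3 + 619/135*z**2 - 184/135*z + 64/9
  leading term z**3: subtract (8/3)·g_3 from 8/3*z**3 + 619/135*z**2 - 184/135*z + 64/9 → z**2 + 4*z + 8
  leading term z**2: no divisor's leading term divides it; move z**2 to the remainder.
  leading term z: no divisor's leading term divides it; move 4*z to the remainder.
  leading term 1: no divisor's leading term divides it; move 8 to the remainder.
  normal form = z**2 + 4*z + 8.
The normal form is nonzero, so p ∉ I. Since p minus its normal form lies in I, I + (p) = I + (r) where r = z**2 + 4*z + 8; decide whether this ideal is the whole ring.
Run Buchberger on G together with r (pairs among the g_i already reduce to 0 since G is a Gröbner basis):
g_1 = x + 2/3*z**2 + 8/27*z + 1/27, LT = x.
g_2 = y - 5/9*z + 14/9, LT = y.
g_3 = z**3 + 121/90*z**2 - 181/90*z - 1/3, LT = z**3.
r = z**2 + 4*z + 8, LT = z**2.

S(g_3,r): lcm = z**3. S = -239/90*z**2 - 901/90*z - 1/3.
  reduce S modulo (g_1, g_2, g_3, r):
  remainder 11/18*z + 941/45 ≠ 0; add m_5 = 11/18*z + 941/45 to the basis.

S(g_3,m_5): lcm = z**3. S = -6509/198*z**2 - 181/90*z - 1/3.
  reduce S modulo (g_1, g_2, g_3, r, m_5):
  remainder -12608336/3025 ≠ 0; add m_6 = -12608336/3025 to the basis.

The other S-polynomials (S(g_1,g_2), S(g_1,g_3), S(g_1,r), S(g_2,g_3), S(g_2,r), S(g_1,m_5), S(g_2,m_5), S(r,m_5), S(g_1,m_6), S(g_2,m_6), S(g_3,m_6), S(r,m_6), S(m_5,m_6)) all reduce to 0 modulo the current basis, so we have a Gröbner basis.
Inter-reduce: drop elements whose leading term is divisible by another's, tail-reduce, and make monic.
Reduced Gröbner basis: {1}.
The reduced Gröbner basis of I + (p) is {1}: the ideal is the whole ring, so the enlarged system has no common solution — adjoining p is inconsistent.

Ideal membership is decidable via reduction modulo a Gröbner basis.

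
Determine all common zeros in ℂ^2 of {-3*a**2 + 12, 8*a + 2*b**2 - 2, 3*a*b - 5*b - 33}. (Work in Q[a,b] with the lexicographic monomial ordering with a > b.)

Compute a lex Gröbner basis by Buchberger's algorithm.
f_1 = -3*a**2 + 12, LT = a**2.
f_2 = 8*a + 2*b**2 - 2, LT = a.
f_3 = 3*a*b - 5*b - 33, LT = a*b.

S(f_1,f_2): lcm = a**2. S = -1/4*a*b**2 + 1/4*a - 4.
  reduce S modulo (f_1, f_2, f_3):
  remainder 1/16*b**4 - 1/8*b**2 - 63/16 ≠ 0; add h_4 = 1/16*b**4 - 1/8*b**2 - 63/16 to the basis.

S(f_1,f_3): lcm = a**2*b. S = 5/3*a*b + 11*a - 4*b.
  reduce S modulo (f_1, f_2, f_3, h_4):
  remainder -5/12*b**3 - 11/4*b**2 - 43/12*b + 11/4 ≠ 0; add h_5 = -5/12*b**3 - 11/4*b**2 - 43/12*b + 11/4 to the basis.

S(f_2,f_3): lcm = a*b. S = 1/4*b**3 + 17/12*b + 11.
  reduce S modulo (f_1, f_2, f_3, h_4, h_5):
  remainder -33/20*b**2 - 11/15*b + 253/20 ≠ 0; add h_6 = -33/20*b**2 - 11/15*b + 253/20 to the basis.

S(f_3,h_4): lcm = a*b**4. S = 2*a*b**2 + 63*a - 5/3*b**4 - 11*b**3.
  reduce S modulo (f_1, f_2, f_3, h_4, h_5, h_6):
  remainder 1918/27*b + 1918/9 ≠ 0; add h_7 = 1918/27*b + 1918/9 to the basis.

The other S-polynomials (S(f_1,h_4), S(f_2,h_4), S(f_1,h_5), S(f_2,h_5), S(f_3,h_5), S(h_4,h_5), S(f_1,h_6), S(f_2,h_6), S(f_3,h_6), S(h_4,h_6), S(h_5,h_6), S(f_1,h_7), S(f_2,h_7), S(f_3,h_7), S(h_4,h_7), S(h_5,h_7), S(h_6,h_7)) all reduce to 0 modulo the current basis, so we have a Gröbner basis.
Inter-reduce: drop elements whose leading term is divisible by another's, tail-reduce, and make monic.
Reduced Gröbner basis: {a + 2, b + 3}.

Since the basis is lex-ordered, b + 3 is univariate in b. Its roots are {-3}. Back-substituting each root into the other basis elements fixes the other coordinates.
  b = -3: the earlier basis element becomes a + 2 = 0, giving a = -2 — point (-2, -3).

{(-2, -3)}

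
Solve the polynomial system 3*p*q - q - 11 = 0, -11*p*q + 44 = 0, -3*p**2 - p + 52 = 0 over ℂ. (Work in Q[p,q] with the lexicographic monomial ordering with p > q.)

Compute a lex Gröbner basis by Buchberger's algorithm.
f_1 = 3*p*q - q - 11, LT = p*q.
f_2 = -11*p*q + 44, LT = p*q.
f_3 = -3*p**2 - p + 52, LT = p**2.

S(f_1,f_2): lcm = p*q. S = -1/3*q + 1/3.
  leading term q: no divisor's leading term divides it; move -1/3*q to the remainder.
  leading term 1: no divisor's leading term divides it; move 1/3 to the remainder.
  remainder -1/3*q + 1/3 ≠ 0; add h_4 = -1/3*q + 1/3 to the basis.

S(f_1,f_3): lcm = p**2*q. S = -2/3*p*q - 11/3*p + 52/3*q.
  leading term p*q: subtract (-2/9)·f_1 from -2/3*p*q - 11/3*p + 52/3*q → -11/3*p + 154/9*q - 22/9
  leading term p: no divisor's leading term divides it; move -11/3*p to the remainder.
  leading term q: subtract (-154/3)·h_4 from 154/9*q - 22/9 → 44/3
  leading term 1: no divisor's leading term divides it; move 44/3 to the remainder.
  remainder -11/3*p + 44/3 ≠ 0; add h_5 = -11/3*p + 44/3 to the basis.

S(f_2,f_3): lcm = p**2*q. S = -1/3*p*q - 4*p + 52/3*q.
  leading term p*q: subtract (-1/9)·f_1 from -1/3*p*q - 4*p + 52/3*q → -4*p + 155/9*q - 11/9
  leading term p: subtract (12/11)·h_5 from -4*p + 155/9*q - 11/9 → 155/9*q - 155/9
  leading term q: subtract (-155/3)·h_4 from 155/9*q - 155/9 → 0
  remainder 0.

S(f_1,h_4): lcm = p*q. S = p - 1/3*q - 11/3.
  leading term p: subtract (-3/11)·h_5 from p - 1/3*q - 11/3 → -1/3*q + 1/3
  leading term q: subtract (1)·h_4 from -1/3*q + 1/3 → 0
  remainder 0.

S(f_2,h_4): lcm = p*q. S = p - 4.
  leading term p: subtract (-3/11)·h_5 from p - 4 → 0
  remainder 0.

S(f_3,h_4): leading monomials are coprime, so the S-polynomial reduces to 0 (Buchberger's first criterion).
S(f_1,h_5): lcm = p*q. S = 11/3*q - 11/3.
  leading term q: subtract (-11)·h_4 from 11/3*q - 11/3 → 0
  remainder 0.

S(f_2,h_5): lcm = p*q. S = 4*q - 4.
  leading term q: subtract (-12)·h_4 from 4*q - 4 → 0
  remainder 0.

S(f_3,h_5): lcm = p**2. S = 13/3*p - 52/3.
  leading term p: subtract (-13/11)·h_5 from 13/3*p - 52/3 → 0
  remainder 0.

S(h_4,h_5): leading monomials are coprime, so the S-polynomial reduces to 0 (Buchberger's first criterion).
Every S-polynomial of the final basis reduces to 0, so we have a Gröbner basis.
Inter-reduce: drop elements whose leading term is divisible by another's, tail-reduce, and make monic.
Reduced Gröbner basis: {p - 4, q - 1}.

From the last basis element, q - 1 = 0, so q takes values in {1}. Each choice, substituted upward through the basis, yields the corresponding point(s) of the solution set.
  q = 1: the earlier basis element becomes p - 4 = 0, giving p = 4 — point (4, 1).
Check: every point annihilates each of the original generators.
A lex Gröbner basis triangularizes the system, enabling back-substitution.

{(4, 1)}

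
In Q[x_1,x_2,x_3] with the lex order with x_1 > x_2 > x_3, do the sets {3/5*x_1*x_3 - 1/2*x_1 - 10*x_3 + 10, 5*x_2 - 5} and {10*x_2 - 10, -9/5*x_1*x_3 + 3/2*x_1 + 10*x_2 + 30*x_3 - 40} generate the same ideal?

Yes, the ideals are equal.

Since reduced Gröbner bases are canonical representatives of ideals under a given ordering, it suffices to compute and compare them.
Buchberger on the first generating set:
f_1 = 3/5*x_1*x_3 - 1/2*x_1 - 10*x_3 + 10, LT = x_1*x_3.
f_2 = 5*x_2 - 5, LT = x_2.

S(f_1,f_2): leading monomials are coprime, so the S-polynomial reduces to 0 (Buchberger's first criterion).
Every S-polynomial of the final basis reduces to 0, so we have a Gröbner basis.
Inter-reduce: drop elements whose leading term is divisible by another's, tail-reduce, and make monic.
Reduced Gröbner basis: {x_1*x_3 - 5/6*x_1 - 50/3*x_3 + 50/3, x_2 - 1}.

Buchberger on the second generating set:
h_1 = 10*x_2 - 10, LT = x_2.
h_2 = -9/5*x_1*x_3 + 3/2*x_1 + 10*x_2 + 30*x_3 - 40, LT = x_1*x_3.

S(h_1,h_2): leading monomials are coprime, so the S-polynomial reduces to 0 (Buchberger's first criterion).
Every S-polynomial of the final basis reduces to 0, so we have a Gröbner basis.
Inter-reduce: drop elements whose leading term is divisible by another's, tail-reduce, and make monic.
Reduced Gröbner basis: {x_1*x_3 - 5/6*x_1 - 50/3*x_3 + 50/3, x_2 - 1}.

These coincide, so the ideals are equal.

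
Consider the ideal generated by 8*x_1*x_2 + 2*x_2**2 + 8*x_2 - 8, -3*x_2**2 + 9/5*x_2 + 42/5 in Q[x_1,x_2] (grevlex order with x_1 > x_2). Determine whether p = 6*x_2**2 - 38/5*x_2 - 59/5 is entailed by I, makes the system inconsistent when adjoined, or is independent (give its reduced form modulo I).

Adjoining 6*x_2**2 - 38/5*x_2 - 59/5 makes the ideal the whole ring: the system is inconsistent.

First compute the reduced Gröbner basis of I by Buchberger's algorithm.
f_1 = 8*x_1*x_2 + 2*x_2**2 + 8*x_2 - 8, LT = x_1*x_2.
f_2 = -3*x_2**2 + 9/5*x_2 + 42/5, LT = x_2**2.

S(f_1,f_2): lcm = x_1*x_2**2. S = 1/4*x_2**3 + 3/5*x_1*x_2 + x_2**2 + 14/5*x_1 - x_2.
  leading term x_2**3: subtract (-1/12*x_2)·f_2 from 1/4*x_2**3 + 3/5*x_1*x_2 + x_2**2 + 14/5*x_1 - x_2 → 3/5*x_1*x_2 + 23/20*x_2**2 + 14/5*x_1 - 3/10*x_2
  leading term x_1*x_2: subtract (3/40)·f_1 from 3/5*x_1*x_2 + 23/20*x_2**2 + 14/5*x_1 - 3/10*x_2 → x_2**2 + 14/5*x_1 - 9/10*x_2 + 3/5
  leading term x_2**2: subtract (-1/3)·f_2 from x_2**2 + 14/5*x_1 - 9/10*x_2 + 3/5 → 14/5*x_1 - 3/10*x_2 + 17/5
  leading term x_1: no divisor's leading term divides it; move 14/5*x_1 to the remainder.
  leading term x_2: no divisor's leading term divides it; move -3/10*x_2 to the remainder.
  leading term 1: no divisor's leading term divides it; move 17/5 to the remainder.
  remainder 14/5*x_1 - 3/10*x_2 + 17/5 ≠ 0; add h_3 = 14/5*x_1 - 3/10*x_2 + 17/5 to the basis.

The other S-polynomials (S(f_1,h_3), S(f_2,h_3)) all reduce to 0 modulo the current basis, so we have a Gröbner basis.
Inter-reduce: drop elements whose leading term is divisible by another's, tail-reduce, and make monic.
Reduced Gröbner basis: {x_2**2 - 3/5*x_2 - 14/5, x_1 - 3/28*x_2 + 17/14}.
Label its elements g_1 = x_2**2 - 3/5*x_2 - 14/5, g_2 = x_1 - 3/28*x_2 + 17/14.

Reduce p = 6*x_2**2 - 38/5*x_2 - 59/5 modulo G:
  leading term x_2**2: subtract (6)·g_1 from 6*x_2**2 - 38/5*x_2 - 59/5 → -4*x_2 + 5
  leading term x_2: no divisor's leading term divides it; move -4*x_2 to the remainder.
  leading term 1: no divisor's leading term divides it; move 5 to the remainder.
  normal form = -4*x_2 + 5.
The normal form is nonzero, so p ∉ I. Since p minus its normal form lies in I, I + (p) = I + (r) where r = -4*x_2 + 5; decide whether this ideal is the whole ring.
Run Buchberger on G together with r (pairs among the g_i already reduce to 0 since G is a Gröbner basis):
g_1 = x_2**2 - 3/5*x_2 - 14/5, LT = x_2**2.
g_2 = x_1 - 3/28*x_2 + 17/14, LT = x_1.
r = -4*x_2 + 5, LT = x_2.

S(g_1,r): lcm = x_2**2. S = 13/20*x_2 - 14/5.
  leading term x_2: subtract (-13/80)·r from 13/20*x_2 - 14/5 → -159/80
  leading term 1: no divisor's leading term divides it; move -159/80 to the remainder.
  remainder -159/80 ≠ 0; add m_4 = -159/80 to the basis.

The other S-polynomials (S(g_1,g_2), S(g_2,r), S(g_1,m_4), S(g_2,m_4), S(r,m_4)) all reduce to 0 modulo the current basis, so we have a Gröbner basis.
Inter-reduce: drop elements whose leading term is divisible by another's, tail-reduce, and make monic.
Reduced Gröbner basis: {1}.
The reduced Gröbner basis of I + (p) is {1}: the ideal is the whole ring, so the enlarged system has no common solution — adjoining p is inconsistent.

The remainder on division by a Gröbner basis is unique — it is the normal form.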